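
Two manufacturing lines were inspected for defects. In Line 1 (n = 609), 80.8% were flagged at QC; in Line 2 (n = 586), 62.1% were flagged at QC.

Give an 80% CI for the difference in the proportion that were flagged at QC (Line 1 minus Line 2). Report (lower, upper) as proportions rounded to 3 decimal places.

(0.154, 0.220)

SE₁ = √(p̂₁(1−p̂₁)/n₁) = √(0.8080·0.1920/609) = 0.01596; SE₂ = √(0.6210·0.3790/586) = 0.02004.
Independent samples: SE of the difference = √(SE₁² + SE₂²) = √(0.0002547216 + 0.0004016016) = 0.02562.
z* for 80% confidence is 1.282, so the margin of error is 1.282 × 0.02562 = 0.03284.
Point estimate p̂₁ − p̂₂ = 0.8080 − 0.6210 = 0.1870.
0.1870 ± 0.03284 → (0.154, 0.220).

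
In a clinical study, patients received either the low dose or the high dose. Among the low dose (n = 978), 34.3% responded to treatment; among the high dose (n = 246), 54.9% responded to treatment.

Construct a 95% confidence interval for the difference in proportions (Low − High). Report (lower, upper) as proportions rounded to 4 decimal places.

The two standard errors are √(0.3430×0.6570/978) = 0.01518 and √(0.5490×0.4510/246) = 0.03173.
Because the samples are independent, SE_diff = √(0.01518² + 0.03173²) = 0.03517.
Using z* = 1.960 for 95%, ME = 1.960 × 0.03517 = 0.06893.
p̂₁ − p̂₂ = -0.2060; interval -0.2060 ± 0.06893 gives (-0.2749, -0.1371).

(-0.2749, -0.1371)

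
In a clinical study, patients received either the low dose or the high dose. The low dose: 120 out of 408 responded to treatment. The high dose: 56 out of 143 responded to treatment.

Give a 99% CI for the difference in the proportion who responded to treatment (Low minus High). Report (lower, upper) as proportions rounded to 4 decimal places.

(-0.2176, 0.0226)

Sample proportions: 120/408 = 0.2941, 56/143 = 0.3916.
Each SE is √(p̂(1−p̂)/n): √(0.2941·0.7059/408) = 0.02256 and √(0.3916·0.6084/143) = 0.04082.
SE(p̂₁ − p̂₂) = √(SE₁² + SE₂²) = √(0.0005089536 + 0.0016662724) = 0.04664, since the two samples are independent.
At 99% confidence z* = 2.576; margin = 2.576 × 0.04664 = 0.12014.
The difference is 0.2941 − 0.3916 = -0.0975, so the interval is -0.0975 ± 0.12014 = (-0.2176, 0.0226).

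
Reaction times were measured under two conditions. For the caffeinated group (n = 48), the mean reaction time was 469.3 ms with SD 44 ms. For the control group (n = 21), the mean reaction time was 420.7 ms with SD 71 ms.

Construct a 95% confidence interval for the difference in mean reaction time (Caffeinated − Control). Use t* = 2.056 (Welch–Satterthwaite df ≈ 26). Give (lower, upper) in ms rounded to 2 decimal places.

(14.17, 83.03)

SE₁ = s₁/√n₁ = 44/√48 = 6.3509; SE₂ = 71/√21 = 15.4935.
Independent samples, unequal variances: SE_diff = √(SE₁² + SE₂²) = √(40.33393081 + 240.04854225) = 16.7446.
t* = 2.056, so margin of error = 2.056 × 16.7446 = 34.4269.
Difference in means = 469.3 − 420.7 = 48.6000.
48.6000 ± 34.4269 → (14.17, 83.03).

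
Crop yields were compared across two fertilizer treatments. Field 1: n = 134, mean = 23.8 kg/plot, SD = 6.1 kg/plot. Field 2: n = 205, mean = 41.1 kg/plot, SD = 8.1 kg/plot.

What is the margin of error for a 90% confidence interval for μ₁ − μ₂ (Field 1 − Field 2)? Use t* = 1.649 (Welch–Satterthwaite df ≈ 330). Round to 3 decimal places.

1.275

SE₁ = s₁/√n₁ = 6.1/√134 = 0.5270; SE₂ = 8.1/√205 = 0.5657.
Independent samples, unequal variances: SE_diff = √(SE₁² + SE₂²) = √(0.277729 + 0.32001649) = 0.7731.
t* = 1.649, so margin of error = 1.649 × 0.7731 = 1.2748.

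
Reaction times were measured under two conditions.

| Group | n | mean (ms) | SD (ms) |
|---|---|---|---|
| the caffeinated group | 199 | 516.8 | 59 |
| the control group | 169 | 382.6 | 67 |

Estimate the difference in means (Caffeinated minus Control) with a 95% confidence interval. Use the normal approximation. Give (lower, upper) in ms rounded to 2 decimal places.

Per-group SEs: s₁/√n₁ = 59/√199 = 4.1824, s₂/√n₂ = 67/√169 = 5.1538.
Unpooled SE of the difference: √(17.49246976 + 26.56165444) = 6.6373.
Margin of error = z* · SE = 1.960 × 6.6373 = 13.0091.
x̄₁ − x̄₂ = 516.8 − 382.6 = 134.2000.
CI: 134.2000 ± 13.0091 = (121.19, 147.21).

(121.19, 147.21)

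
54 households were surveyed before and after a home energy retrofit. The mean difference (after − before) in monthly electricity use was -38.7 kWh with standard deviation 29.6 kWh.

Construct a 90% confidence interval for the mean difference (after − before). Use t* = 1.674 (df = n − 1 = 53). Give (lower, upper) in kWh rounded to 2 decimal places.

Paired design: SE = s_d/√n = 29.6/√54 = 4.0280.
t* = 1.674; margin of error = 1.674 × 4.0280 = 6.7429.
-38.7 ± 6.7429 → (-45.44, -31.96).

(-45.44, -31.96)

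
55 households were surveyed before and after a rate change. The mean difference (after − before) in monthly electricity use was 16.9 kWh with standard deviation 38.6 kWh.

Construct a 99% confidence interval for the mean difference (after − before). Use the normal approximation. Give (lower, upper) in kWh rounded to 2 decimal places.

This is a matched-pairs design, so SE = s_d/√n = 38.6/√55 = 5.2048.
Margin = 2.576 × 5.2048 = 13.4076; the interval is 16.9 ± 13.4076 = (3.49, 30.31).

(3.49, 30.31)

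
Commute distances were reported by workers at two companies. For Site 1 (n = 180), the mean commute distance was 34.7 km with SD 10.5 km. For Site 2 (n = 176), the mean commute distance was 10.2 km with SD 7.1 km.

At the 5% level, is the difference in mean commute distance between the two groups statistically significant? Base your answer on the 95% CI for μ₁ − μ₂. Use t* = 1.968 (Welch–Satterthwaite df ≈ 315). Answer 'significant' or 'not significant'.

Per-group SEs: s₁/√n₁ = 10.5/√180 = 0.7826, s₂/√n₂ = 7.1/√176 = 0.5352.
Unpooled SE of the difference: √(0.61246276 + 0.28643904) = 0.9481.
Margin of error = t* · SE = 1.968 × 0.9481 = 1.8659.
x̄₁ − x̄₂ = 34.7 − 10.2 = 24.5000.
CI: 24.5000 ± 1.8659 = (22.6341, 26.3659).
The interval (22.6341, 26.3659) does not contain 0, so the difference is significant.

significant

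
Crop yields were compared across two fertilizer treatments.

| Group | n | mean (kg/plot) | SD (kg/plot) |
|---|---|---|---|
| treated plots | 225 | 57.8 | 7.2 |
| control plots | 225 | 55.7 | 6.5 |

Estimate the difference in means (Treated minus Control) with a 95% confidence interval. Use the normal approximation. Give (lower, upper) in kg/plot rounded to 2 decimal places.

(0.83, 3.37)

Per-group SEs: s₁/√n₁ = 7.2/√225 = 0.4800, s₂/√n₂ = 6.5/√225 = 0.4333.
Unpooled SE of the difference: √(0.2304 + 0.18774889) = 0.6466.
Margin of error = z* · SE = 1.960 × 0.6466 = 1.2673.
x̄₁ − x̄₂ = 57.8 − 55.7 = 2.1000.
CI: 2.1000 ± 1.2673 = (0.83, 3.37).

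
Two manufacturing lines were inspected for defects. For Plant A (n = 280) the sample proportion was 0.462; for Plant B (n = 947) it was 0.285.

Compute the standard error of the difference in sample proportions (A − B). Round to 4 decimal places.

Each SE is √(p̂(1−p̂)/n): √(0.4620·0.5380/280) = 0.02979 and √(0.2850·0.7150/947) = 0.01467.
SE(p̂₁ − p̂₂) = √(SE₁² + SE₂²) = √(0.0008874441 + 0.0002152089) = 0.03321, since the two samples are independent.

0.0332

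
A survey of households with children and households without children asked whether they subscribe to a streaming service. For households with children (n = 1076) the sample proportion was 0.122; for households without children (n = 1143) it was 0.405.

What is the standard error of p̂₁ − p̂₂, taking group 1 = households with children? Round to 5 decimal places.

The two standard errors are √(0.1220×0.8780/1076) = 0.00998 and √(0.4050×0.5950/1143) = 0.01452.
Because the samples are independent, SE_diff = √(0.00998² + 0.01452²) = 0.01762.

0.01762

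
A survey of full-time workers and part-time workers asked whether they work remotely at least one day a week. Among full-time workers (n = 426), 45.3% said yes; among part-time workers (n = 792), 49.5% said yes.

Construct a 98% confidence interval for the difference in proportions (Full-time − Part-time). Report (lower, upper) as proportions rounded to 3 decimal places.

SE₁ = √(p̂₁(1−p̂₁)/n₁) = √(0.4530·0.5470/426) = 0.02412; SE₂ = √(0.4950·0.5050/792) = 0.01777.
Independent samples: SE of the difference = √(SE₁² + SE₂²) = √(0.0005817744 + 0.0003157729) = 0.02996.
z* for 98% confidence is 2.326, so the margin of error is 2.326 × 0.02996 = 0.06969.
Point estimate p̂₁ − p̂₂ = 0.4530 − 0.4950 = -0.0420.
-0.0420 ± 0.06969 → (-0.112, 0.028).

(-0.112, 0.028)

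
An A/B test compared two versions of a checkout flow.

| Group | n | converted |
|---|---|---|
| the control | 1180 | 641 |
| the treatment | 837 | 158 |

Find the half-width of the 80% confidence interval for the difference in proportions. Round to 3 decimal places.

0.025

p̂₁ = 641/1180 = 0.5432 and p̂₂ = 158/837 = 0.1888.
SE₁ = √(p̂₁(1−p̂₁)/n₁) = √(0.5432·0.4568/1180) = 0.01450; SE₂ = √(0.1888·0.8112/837) = 0.01353.
Independent samples: SE of the difference = √(SE₁² + SE₂²) = √(0.00021025 + 0.0001830609) = 0.01983.
z* for 80% confidence is 1.282, so the margin of error is 1.282 × 0.01983 = 0.02542.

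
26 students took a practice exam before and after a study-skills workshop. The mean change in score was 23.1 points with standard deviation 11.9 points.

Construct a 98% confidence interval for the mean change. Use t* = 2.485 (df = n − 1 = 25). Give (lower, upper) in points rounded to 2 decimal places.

(17.30, 28.90)

Paired design: SE = s_d/√n = 11.9/√26 = 2.3338.
t* = 2.485; margin of error = 2.485 × 2.3338 = 5.7995.
23.1 ± 5.7995 → (17.30, 28.90).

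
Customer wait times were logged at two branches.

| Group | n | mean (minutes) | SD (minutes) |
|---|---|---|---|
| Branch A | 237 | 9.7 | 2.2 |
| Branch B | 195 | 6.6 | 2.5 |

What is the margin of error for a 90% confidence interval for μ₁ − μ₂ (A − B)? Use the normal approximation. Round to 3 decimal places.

Per-group SEs: s₁/√n₁ = 2.2/√237 = 0.1429, s₂/√n₂ = 2.5/√195 = 0.1790.
Unpooled SE of the difference: √(0.02042041 + 0.032041) = 0.2290.
Margin of error = z* · SE = 1.645 × 0.2290 = 0.3767.

0.377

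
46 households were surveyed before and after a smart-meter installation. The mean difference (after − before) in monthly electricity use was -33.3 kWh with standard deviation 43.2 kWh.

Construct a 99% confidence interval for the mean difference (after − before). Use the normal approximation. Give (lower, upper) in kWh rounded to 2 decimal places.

Paired design: SE = s_d/√n = 43.2/√46 = 6.3695.
z* = 2.576; margin of error = 2.576 × 6.3695 = 16.4078.
-33.3 ± 16.4078 → (-49.71, -16.89).

(-49.71, -16.89)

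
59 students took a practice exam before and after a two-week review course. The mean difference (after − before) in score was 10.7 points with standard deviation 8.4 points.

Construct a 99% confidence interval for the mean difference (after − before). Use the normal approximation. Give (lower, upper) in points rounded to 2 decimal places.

This is a matched-pairs design, so SE = s_d/√n = 8.4/√59 = 1.0936.
Margin = 2.576 × 1.0936 = 2.8171; the interval is 10.7 ± 2.8171 = (7.88, 13.52).

(7.88, 13.52)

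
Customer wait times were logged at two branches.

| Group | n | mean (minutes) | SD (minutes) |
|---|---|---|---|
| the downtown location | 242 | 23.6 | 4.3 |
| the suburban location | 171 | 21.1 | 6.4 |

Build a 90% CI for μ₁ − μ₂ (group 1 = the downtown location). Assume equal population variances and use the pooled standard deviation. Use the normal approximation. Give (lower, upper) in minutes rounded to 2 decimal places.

s_p = √[((n₁−1)s₁² + (n₂−1)s₂²)/(n₁+n₂−2)] = √[(241·4.3² + 170·6.4²)/411] = 5.2711.
SE = 5.2711·√(1/242 + 1/171) = 0.5266.
With z* = 1.645, margin = 1.645 × 0.5266 = 0.8663.
x̄₁ − x̄₂ = 23.6 − 21.1 = 2.5000; interval 2.5000 ± 0.8663 = (1.63, 3.37).

(1.63, 3.37)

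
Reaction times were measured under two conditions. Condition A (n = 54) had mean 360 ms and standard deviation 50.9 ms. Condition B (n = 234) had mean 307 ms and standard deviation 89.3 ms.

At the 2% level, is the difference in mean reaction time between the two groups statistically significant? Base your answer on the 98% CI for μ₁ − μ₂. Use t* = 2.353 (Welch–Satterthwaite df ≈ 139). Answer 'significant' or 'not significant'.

significant

SE₁ = s₁/√n₁ = 50.9/√54 = 6.9266; SE₂ = 89.3/√234 = 5.8377.
Independent samples, unequal variances: SE_diff = √(SE₁² + SE₂²) = √(47.97778756 + 34.07874129) = 9.0585.
t* = 2.353, so margin of error = 2.353 × 9.0585 = 21.3147.
Difference in means = 360 − 307 = 53.0000.
53.0000 ± 21.3147 → (31.6853, 74.3147).
The interval (31.6853, 74.3147) does not contain 0, so the difference is significant.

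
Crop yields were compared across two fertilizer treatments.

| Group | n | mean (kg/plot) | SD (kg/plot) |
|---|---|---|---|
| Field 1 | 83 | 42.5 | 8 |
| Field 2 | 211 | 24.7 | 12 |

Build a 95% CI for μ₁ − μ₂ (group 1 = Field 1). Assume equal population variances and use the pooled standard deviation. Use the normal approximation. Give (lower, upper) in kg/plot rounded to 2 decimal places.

(15.00, 20.60)

s_p = √[((n₁−1)s₁² + (n₂−1)s₂²)/(n₁+n₂−2)] = √[(82·8² + 210·12²)/292] = 11.0243.
SE = 11.0243·√(1/83 + 1/211) = 1.4284.
With z* = 1.960, margin = 1.960 × 1.4284 = 2.7997.
x̄₁ − x̄₂ = 42.5 − 24.7 = 17.8000; interval 17.8000 ± 2.7997 = (15.00, 20.60).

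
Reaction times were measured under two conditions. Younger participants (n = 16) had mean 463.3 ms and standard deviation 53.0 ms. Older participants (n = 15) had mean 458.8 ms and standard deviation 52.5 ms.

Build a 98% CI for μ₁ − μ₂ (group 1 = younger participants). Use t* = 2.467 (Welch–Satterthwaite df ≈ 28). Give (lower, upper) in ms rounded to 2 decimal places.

Per-group SEs: s₁/√n₁ = 53.0/√16 = 13.2500, s₂/√n₂ = 52.5/√15 = 13.5554.
Unpooled SE of the difference: √(175.5625 + 183.74886916) = 18.9555.
Margin of error = t* · SE = 2.467 × 18.9555 = 46.7632.
x̄₁ − x̄₂ = 463.3 − 458.8 = 4.5000.
CI: 4.5000 ± 46.7632 = (-42.26, 51.26).

(-42.26, 51.26)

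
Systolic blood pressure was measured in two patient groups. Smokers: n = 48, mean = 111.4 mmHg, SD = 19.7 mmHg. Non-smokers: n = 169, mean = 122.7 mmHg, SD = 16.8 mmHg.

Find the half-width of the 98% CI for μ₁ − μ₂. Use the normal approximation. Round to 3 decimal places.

Per-group SEs: s₁/√n₁ = 19.7/√48 = 2.8435, s₂/√n₂ = 16.8/√169 = 1.2923.
Unpooled SE of the difference: √(8.08549225 + 1.67003929) = 3.1234.
Margin of error = z* · SE = 2.326 × 3.1234 = 7.2650.

7.265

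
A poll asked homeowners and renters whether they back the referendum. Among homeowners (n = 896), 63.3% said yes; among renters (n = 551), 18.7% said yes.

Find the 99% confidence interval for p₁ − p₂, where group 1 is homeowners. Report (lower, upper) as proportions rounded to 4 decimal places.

(0.3864, 0.5056)

Each SE is √(p̂(1−p̂)/n): √(0.6330·0.3670/896) = 0.01610 and √(0.1870·0.8130/551) = 0.01661.
SE(p̂₁ − p̂₂) = √(SE₁² + SE₂²) = √(0.00025921 + 0.0002758921) = 0.02313, since the two samples are independent.
At 99% confidence z* = 2.576; margin = 2.576 × 0.02313 = 0.05958.
The difference is 0.6330 − 0.1870 = 0.4460, so the interval is 0.4460 ± 0.05958 = (0.3864, 0.5056).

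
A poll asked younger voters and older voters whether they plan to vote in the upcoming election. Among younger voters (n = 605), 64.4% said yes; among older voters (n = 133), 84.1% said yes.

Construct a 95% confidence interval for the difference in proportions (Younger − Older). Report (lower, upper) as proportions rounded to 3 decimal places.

The two standard errors are √(0.6440×0.3560/605) = 0.01947 and √(0.8410×0.1590/133) = 0.03171.
Because the samples are independent, SE_diff = √(0.01947² + 0.03171²) = 0.03721.
Using z* = 1.960 for 95%, ME = 1.960 × 0.03721 = 0.07293.
p̂₁ − p̂₂ = -0.1970; interval -0.1970 ± 0.07293 gives (-0.270, -0.124).

(-0.270, -0.124)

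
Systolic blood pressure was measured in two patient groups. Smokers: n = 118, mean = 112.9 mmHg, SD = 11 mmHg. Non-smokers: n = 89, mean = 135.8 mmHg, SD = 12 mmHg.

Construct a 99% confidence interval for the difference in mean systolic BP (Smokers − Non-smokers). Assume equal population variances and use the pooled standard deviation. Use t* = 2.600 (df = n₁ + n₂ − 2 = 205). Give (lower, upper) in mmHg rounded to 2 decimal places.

(-27.08, -18.72)

Pooled variance s_p² = [117·11² + 88·12²] / (118+89−2) = 130.8732, so s_p = 11.4400.
SE_diff = s_p·√(1/n₁ + 1/n₂) = 11.4400·√(1/118 + 1/89) = 1.6061.
t* = 2.600; margin = 2.600 × 1.6061 = 4.1759.
Difference = 112.9 − 135.8 = -22.9000.
-22.9000 ± 4.1759 → (-27.08, -18.72).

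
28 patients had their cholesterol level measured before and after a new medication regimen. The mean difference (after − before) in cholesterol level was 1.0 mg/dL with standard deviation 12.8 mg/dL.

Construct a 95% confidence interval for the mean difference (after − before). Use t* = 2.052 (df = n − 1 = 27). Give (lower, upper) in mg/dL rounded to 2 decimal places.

(-3.96, 5.96)

Paired design: SE = s_d/√n = 12.8/√28 = 2.4190.
t* = 2.052; margin of error = 2.052 × 2.4190 = 4.9638.
1.0 ± 4.9638 → (-3.96, 5.96).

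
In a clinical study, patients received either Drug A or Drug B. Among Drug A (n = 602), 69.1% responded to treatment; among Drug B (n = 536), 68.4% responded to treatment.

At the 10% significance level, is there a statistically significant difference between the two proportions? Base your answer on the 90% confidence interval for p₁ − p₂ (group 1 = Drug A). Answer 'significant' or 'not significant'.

Each SE is √(p̂(1−p̂)/n): √(0.6910·0.3090/602) = 0.01883 and √(0.6840·0.3160/536) = 0.02008.
SE(p̂₁ − p̂₂) = √(SE₁² + SE₂²) = √(0.0003545689 + 0.0004032064) = 0.02753, since the two samples are independent.
At 90% confidence z* = 1.645; margin = 1.645 × 0.02753 = 0.04529.
The difference is 0.6910 − 0.6840 = 0.0070, so the interval is 0.0070 ± 0.04529 = (-0.03829, 0.05229).
The interval (-0.03829, 0.05229) contains 0, so the difference is not significant.

not significant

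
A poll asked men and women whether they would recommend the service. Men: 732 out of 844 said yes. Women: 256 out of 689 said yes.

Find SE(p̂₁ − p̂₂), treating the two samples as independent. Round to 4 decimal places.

0.0218

p̂₁ = 732/844 = 0.8673 and p̂₂ = 256/689 = 0.3716.
SE₁ = √(p̂₁(1−p̂₁)/n₁) = √(0.8673·0.1327/844) = 0.01168; SE₂ = √(0.3716·0.6284/689) = 0.01841.
Independent samples: SE of the difference = √(SE₁² + SE₂²) = √(0.0001364224 + 0.0003389281) = 0.02180.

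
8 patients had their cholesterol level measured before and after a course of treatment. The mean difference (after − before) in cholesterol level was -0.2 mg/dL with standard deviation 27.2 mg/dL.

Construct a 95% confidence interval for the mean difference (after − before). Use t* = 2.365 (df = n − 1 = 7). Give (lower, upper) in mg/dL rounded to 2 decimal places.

This is a matched-pairs design, so SE = s_d/√n = 27.2/√8 = 9.6167.
Margin = 2.365 × 9.6167 = 22.7435; the interval is -0.2 ± 22.7435 = (-22.94, 22.54).

(-22.94, 22.54)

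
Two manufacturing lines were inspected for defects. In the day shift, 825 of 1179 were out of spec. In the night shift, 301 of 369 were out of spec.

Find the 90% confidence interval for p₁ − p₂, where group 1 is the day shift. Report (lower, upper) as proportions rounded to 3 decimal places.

Sample proportions: 825/1179 = 0.6997, 301/369 = 0.8157.
Each SE is √(p̂(1−p̂)/n): √(0.6997·0.3003/1179) = 0.01335 and √(0.8157·0.1843/369) = 0.02018.
SE(p̂₁ − p̂₂) = √(SE₁² + SE₂²) = √(0.0001782225 + 0.0004072324) = 0.02420, since the two samples are independent.
At 90% confidence z* = 1.645; margin = 1.645 × 0.02420 = 0.03981.
The difference is 0.6997 − 0.8157 = -0.1160, so the interval is -0.1160 ± 0.03981 = (-0.156, -0.076).

(-0.156, -0.076)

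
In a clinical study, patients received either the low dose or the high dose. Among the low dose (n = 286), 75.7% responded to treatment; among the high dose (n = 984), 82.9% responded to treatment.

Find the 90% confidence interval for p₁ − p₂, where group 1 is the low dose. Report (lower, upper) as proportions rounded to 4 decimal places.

(-0.1182, -0.0258)

Each SE is √(p̂(1−p̂)/n): √(0.7570·0.2430/286) = 0.02536 and √(0.8290·0.1710/984) = 0.01200.
SE(p̂₁ − p̂₂) = √(SE₁² + SE₂²) = √(0.0006431296 + 0.000144) = 0.02806, since the two samples are independent.
At 90% confidence z* = 1.645; margin = 1.645 × 0.02806 = 0.04616.
The difference is 0.7570 − 0.8290 = -0.0720, so the interval is -0.0720 ± 0.04616 = (-0.1182, -0.0258).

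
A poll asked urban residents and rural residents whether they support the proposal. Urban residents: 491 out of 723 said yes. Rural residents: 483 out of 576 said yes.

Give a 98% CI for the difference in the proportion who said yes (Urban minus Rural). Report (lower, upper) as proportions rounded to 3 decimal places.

First, p̂₁ = 491/723 = 0.6791; p̂₂ = 483/576 = 0.8385.
The two standard errors are √(0.6791×0.3209/723) = 0.01736 and √(0.8385×0.1615/576) = 0.01533.
Because the samples are independent, SE_diff = √(0.01736² + 0.01533²) = 0.02316.
Using z* = 2.326 for 98%, ME = 2.326 × 0.02316 = 0.05387.
p̂₁ − p̂₂ = -0.1594; interval -0.1594 ± 0.05387 gives (-0.213, -0.106).

(-0.213, -0.106)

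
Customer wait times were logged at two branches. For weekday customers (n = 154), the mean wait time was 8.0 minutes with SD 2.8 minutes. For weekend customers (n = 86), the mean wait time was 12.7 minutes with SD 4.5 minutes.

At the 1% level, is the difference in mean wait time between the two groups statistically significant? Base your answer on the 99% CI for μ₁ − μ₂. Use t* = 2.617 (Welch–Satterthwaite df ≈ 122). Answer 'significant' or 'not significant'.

significant

SE₁ = s₁/√n₁ = 2.8/√154 = 0.2256; SE₂ = 4.5/√86 = 0.4852.
Independent samples, unequal variances: SE_diff = √(SE₁² + SE₂²) = √(0.05089536 + 0.23541904) = 0.5351.
t* = 2.617, so margin of error = 2.617 × 0.5351 = 1.4004.
Difference in means = 8.0 − 12.7 = -4.7000.
-4.7000 ± 1.4004 → (-6.1004, -3.2996).
The interval (-6.1004, -3.2996) does not contain 0, so the difference is significant.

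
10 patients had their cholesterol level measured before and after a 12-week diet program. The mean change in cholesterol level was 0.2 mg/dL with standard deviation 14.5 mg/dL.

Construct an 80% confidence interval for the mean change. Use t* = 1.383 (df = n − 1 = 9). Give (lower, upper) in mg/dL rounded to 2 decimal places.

(-6.14, 6.54)

Paired design: SE = s_d/√n = 14.5/√10 = 4.5853.
t* = 1.383; margin of error = 1.383 × 4.5853 = 6.3415.
0.2 ± 6.3415 → (-6.14, 6.54).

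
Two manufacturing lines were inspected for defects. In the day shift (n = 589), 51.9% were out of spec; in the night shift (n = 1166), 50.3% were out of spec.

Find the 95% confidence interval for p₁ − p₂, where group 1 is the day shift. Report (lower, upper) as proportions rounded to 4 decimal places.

(-0.0335, 0.0655)

Each SE is √(p̂(1−p̂)/n): √(0.5190·0.4810/589) = 0.02059 and √(0.5030·0.4970/1166) = 0.01464.
SE(p̂₁ − p̂₂) = √(SE₁² + SE₂²) = √(0.0004239481 + 0.0002143296) = 0.02526, since the two samples are independent.
At 95% confidence z* = 1.960; margin = 1.960 × 0.02526 = 0.04951.
The difference is 0.5190 − 0.5030 = 0.0160, so the interval is 0.0160 ± 0.04951 = (-0.0335, 0.0655).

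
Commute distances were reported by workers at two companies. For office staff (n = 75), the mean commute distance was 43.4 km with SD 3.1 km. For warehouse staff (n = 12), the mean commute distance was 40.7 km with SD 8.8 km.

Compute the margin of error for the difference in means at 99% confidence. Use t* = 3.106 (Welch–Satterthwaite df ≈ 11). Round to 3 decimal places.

Standard errors of each mean: 3.1/√75 = 0.3580 and 8.8/√12 = 2.5403.
SE(x̄₁ − x̄₂) = √(0.3580² + 2.5403²) = 2.5654 for independent samples with unequal variances.
With t* = 3.106, the margin is 3.106 × 2.5654 = 7.9681.

7.968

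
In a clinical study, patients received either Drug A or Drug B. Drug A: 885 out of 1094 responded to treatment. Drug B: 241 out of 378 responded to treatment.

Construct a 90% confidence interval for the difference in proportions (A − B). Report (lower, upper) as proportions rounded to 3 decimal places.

(0.126, 0.217)

Sample proportions: 885/1094 = 0.8090, 241/378 = 0.6376.
Each SE is √(p̂(1−p̂)/n): √(0.8090·0.1910/1094) = 0.01188 and √(0.6376·0.3624/378) = 0.02472.
SE(p̂₁ − p̂₂) = √(SE₁² + SE₂²) = √(0.0001411344 + 0.0006110784) = 0.02743, since the two samples are independent.
At 90% confidence z* = 1.645; margin = 1.645 × 0.02743 = 0.04512.
The difference is 0.8090 − 0.6376 = 0.1714, so the interval is 0.1714 ± 0.04512 = (0.126, 0.217).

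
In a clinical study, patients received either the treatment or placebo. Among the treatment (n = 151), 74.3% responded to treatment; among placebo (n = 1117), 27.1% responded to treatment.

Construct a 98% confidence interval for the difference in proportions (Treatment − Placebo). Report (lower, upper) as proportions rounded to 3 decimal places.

SE₁ = √(p̂₁(1−p̂₁)/n₁) = √(0.7430·0.2570/151) = 0.03556; SE₂ = √(0.2710·0.7290/1117) = 0.01330.
Independent samples: SE of the difference = √(SE₁² + SE₂²) = √(0.0012645136 + 0.00017689) = 0.03797.
z* for 98% confidence is 2.326, so the margin of error is 2.326 × 0.03797 = 0.08832.
Point estimate p̂₁ − p̂₂ = 0.7430 − 0.2710 = 0.4720.
0.4720 ± 0.08832 → (0.384, 0.560).

(0.384, 0.560)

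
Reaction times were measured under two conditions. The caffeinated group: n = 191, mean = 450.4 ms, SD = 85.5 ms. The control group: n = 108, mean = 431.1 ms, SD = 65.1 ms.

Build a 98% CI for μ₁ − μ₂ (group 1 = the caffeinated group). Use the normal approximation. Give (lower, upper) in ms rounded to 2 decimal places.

(-1.18, 39.78)

SE₁ = s₁/√n₁ = 85.5/√191 = 6.1866; SE₂ = 65.1/√108 = 6.2643.
Independent samples, unequal variances: SE_diff = √(SE₁² + SE₂²) = √(38.27401956 + 39.24145449) = 8.8043.
z* = 2.326, so margin of error = 2.326 × 8.8043 = 20.4788.
Difference in means = 450.4 − 431.1 = 19.3000.
19.3000 ± 20.4788 → (-1.18, 39.78).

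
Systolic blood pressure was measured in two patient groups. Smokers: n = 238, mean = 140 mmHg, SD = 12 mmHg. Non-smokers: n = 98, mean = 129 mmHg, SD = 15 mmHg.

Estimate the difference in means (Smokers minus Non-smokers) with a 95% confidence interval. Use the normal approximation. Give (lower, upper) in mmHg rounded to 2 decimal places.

(7.66, 14.34)

SE₁ = s₁/√n₁ = 12/√238 = 0.7778; SE₂ = 15/√98 = 1.5152.
Independent samples, unequal variances: SE_diff = √(SE₁² + SE₂²) = √(0.60497284 + 2.29583104) = 1.7032.
z* = 1.960, so margin of error = 1.960 × 1.7032 = 3.3383.
Difference in means = 140 − 129 = 11.0000.
11.0000 ± 3.3383 → (7.66, 14.34).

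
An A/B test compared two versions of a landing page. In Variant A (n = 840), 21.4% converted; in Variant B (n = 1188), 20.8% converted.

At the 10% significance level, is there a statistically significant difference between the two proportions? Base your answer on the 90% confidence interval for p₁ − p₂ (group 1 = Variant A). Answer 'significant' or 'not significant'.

SE₁ = √(p̂₁(1−p̂₁)/n₁) = √(0.2140·0.7860/840) = 0.01415; SE₂ = √(0.2080·0.7920/1188) = 0.01178.
Independent samples: SE of the difference = √(SE₁² + SE₂²) = √(0.0002002225 + 0.0001387684) = 0.01841.
z* for 90% confidence is 1.645, so the margin of error is 1.645 × 0.01841 = 0.03028.
Point estimate p̂₁ − p̂₂ = 0.2140 − 0.2080 = 0.0060.
0.0060 ± 0.03028 → (-0.02428, 0.03628).
The interval (-0.02428, 0.03628) contains 0, so the difference is not significant.

not significant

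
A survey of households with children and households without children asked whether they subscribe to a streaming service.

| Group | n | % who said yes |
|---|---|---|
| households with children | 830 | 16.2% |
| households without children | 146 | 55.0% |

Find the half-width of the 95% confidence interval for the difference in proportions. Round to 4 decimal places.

The two standard errors are √(0.1620×0.8380/830) = 0.01279 and √(0.5500×0.4500/146) = 0.04117.
Because the samples are independent, SE_diff = √(0.01279² + 0.04117²) = 0.04311.
Using z* = 1.960 for 95%, ME = 1.960 × 0.04311 = 0.08450.

0.0845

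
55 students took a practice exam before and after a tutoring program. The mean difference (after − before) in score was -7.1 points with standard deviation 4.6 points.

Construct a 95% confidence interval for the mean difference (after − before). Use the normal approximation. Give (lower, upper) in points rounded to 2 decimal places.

Paired design: SE = s_d/√n = 4.6/√55 = 0.6203.
z* = 1.960; margin of error = 1.960 × 0.6203 = 1.2158.
-7.1 ± 1.2158 → (-8.32, -5.88).

(-8.32, -5.88)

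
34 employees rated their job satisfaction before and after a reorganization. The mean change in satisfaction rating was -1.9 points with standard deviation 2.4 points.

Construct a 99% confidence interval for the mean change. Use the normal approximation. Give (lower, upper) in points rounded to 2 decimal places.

(-2.96, -0.84)

Paired design: SE = s_d/√n = 2.4/√34 = 0.4116.
z* = 2.576; margin of error = 2.576 × 0.4116 = 1.0603.
-1.9 ± 1.0603 → (-2.96, -0.84).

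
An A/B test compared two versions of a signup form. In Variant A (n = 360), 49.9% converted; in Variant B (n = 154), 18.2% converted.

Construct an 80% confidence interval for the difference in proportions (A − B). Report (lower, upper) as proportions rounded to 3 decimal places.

SE₁ = √(p̂₁(1−p̂₁)/n₁) = √(0.4990·0.5010/360) = 0.02635; SE₂ = √(0.1820·0.8180/154) = 0.03109.
Independent samples: SE of the difference = √(SE₁² + SE₂²) = √(0.0006943225 + 0.0009665881) = 0.04075.
z* for 80% confidence is 1.282, so the margin of error is 1.282 × 0.04075 = 0.05224.
Point estimate p̂₁ − p̂₂ = 0.4990 − 0.1820 = 0.3170.
0.3170 ± 0.05224 → (0.265, 0.369).

(0.265, 0.369)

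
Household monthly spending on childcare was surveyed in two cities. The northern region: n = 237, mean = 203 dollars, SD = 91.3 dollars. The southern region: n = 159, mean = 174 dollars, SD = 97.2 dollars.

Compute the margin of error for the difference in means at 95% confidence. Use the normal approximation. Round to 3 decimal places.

Standard errors of each mean: 91.3/√237 = 5.9306 and 97.2/√159 = 7.7085.
SE(x̄₁ − x̄₂) = √(5.9306² + 7.7085²) = 9.7259 for independent samples with unequal variances.
With z* = 1.960, the margin is 1.960 × 9.7259 = 19.0628.

19.063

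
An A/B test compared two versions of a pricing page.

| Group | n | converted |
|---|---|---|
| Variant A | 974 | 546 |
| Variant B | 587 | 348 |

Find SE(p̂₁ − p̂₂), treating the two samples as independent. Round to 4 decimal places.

p̂₁ = 546/974 = 0.5606 and p̂₂ = 348/587 = 0.5928.
SE₁ = √(p̂₁(1−p̂₁)/n₁) = √(0.5606·0.4394/974) = 0.01590; SE₂ = √(0.5928·0.4072/587) = 0.02028.
Independent samples: SE of the difference = √(SE₁² + SE₂²) = √(0.00025281 + 0.0004112784) = 0.02577.

0.0258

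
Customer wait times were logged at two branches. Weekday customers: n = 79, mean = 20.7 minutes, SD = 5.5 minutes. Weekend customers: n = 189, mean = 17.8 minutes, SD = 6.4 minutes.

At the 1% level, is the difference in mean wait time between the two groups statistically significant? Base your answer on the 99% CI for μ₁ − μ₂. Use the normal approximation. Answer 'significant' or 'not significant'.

Per-group SEs: s₁/√n₁ = 5.5/√79 = 0.6188, s₂/√n₂ = 6.4/√189 = 0.4655.
Unpooled SE of the difference: √(0.38291344 + 0.21669025) = 0.7743.
Margin of error = z* · SE = 2.576 × 0.7743 = 1.9946.
x̄₁ − x̄₂ = 20.7 − 17.8 = 2.9000.
CI: 2.9000 ± 1.9946 = (0.9054, 4.8946).
The interval (0.9054, 4.8946) does not contain 0, so the difference is significant.

significant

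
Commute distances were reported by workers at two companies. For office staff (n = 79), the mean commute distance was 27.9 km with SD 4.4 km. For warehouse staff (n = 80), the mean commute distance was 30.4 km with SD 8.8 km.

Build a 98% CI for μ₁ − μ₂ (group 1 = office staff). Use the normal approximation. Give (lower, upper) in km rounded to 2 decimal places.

Standard errors of each mean: 4.4/√79 = 0.4950 and 8.8/√80 = 0.9839.
SE(x̄₁ − x̄₂) = √(0.4950² + 0.9839²) = 1.1014 for independent samples with unequal variances.
With z* = 2.326, the margin is 2.326 × 1.1014 = 2.5619.
x̄₁ − x̄₂ = 27.9 − 30.4 = -2.5000; the interval is -2.5000 ± 2.5619 = (-5.06, 0.06).

(-5.06, 0.06)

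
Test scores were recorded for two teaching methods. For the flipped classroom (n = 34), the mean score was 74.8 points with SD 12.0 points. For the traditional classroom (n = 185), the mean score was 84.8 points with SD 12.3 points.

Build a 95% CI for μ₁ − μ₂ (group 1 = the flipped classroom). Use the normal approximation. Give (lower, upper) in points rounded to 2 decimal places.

Per-group SEs: s₁/√n₁ = 12.0/√34 = 2.0580, s₂/√n₂ = 12.3/√185 = 0.9043.
Unpooled SE of the difference: √(4.235364 + 0.81775849) = 2.2479.
Margin of error = z* · SE = 1.960 × 2.2479 = 4.4059.
x̄₁ − x̄₂ = 74.8 − 84.8 = -10.0000.
CI: -10.0000 ± 4.4059 = (-14.41, -5.59).

(-14.41, -5.59)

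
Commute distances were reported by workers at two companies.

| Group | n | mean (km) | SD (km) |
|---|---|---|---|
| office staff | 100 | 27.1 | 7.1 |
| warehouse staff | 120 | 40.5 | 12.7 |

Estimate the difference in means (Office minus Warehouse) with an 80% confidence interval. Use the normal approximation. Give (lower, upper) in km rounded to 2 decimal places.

Standard errors of each mean: 7.1/√100 = 0.7100 and 12.7/√120 = 1.1593.
SE(x̄₁ − x̄₂) = √(0.7100² + 1.1593²) = 1.3594 for independent samples with unequal variances.
With z* = 1.282, the margin is 1.282 × 1.3594 = 1.7428.
x̄₁ − x̄₂ = 27.1 − 40.5 = -13.4000; the interval is -13.4000 ± 1.7428 = (-15.14, -11.66).

(-15.14, -11.66)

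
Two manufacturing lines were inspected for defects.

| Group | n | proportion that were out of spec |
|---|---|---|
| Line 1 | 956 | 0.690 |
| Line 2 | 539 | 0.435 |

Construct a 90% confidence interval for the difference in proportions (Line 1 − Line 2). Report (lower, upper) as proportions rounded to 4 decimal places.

(0.2121, 0.2979)

SE₁ = √(p̂₁(1−p̂₁)/n₁) = √(0.6900·0.3100/956) = 0.01496; SE₂ = √(0.4350·0.5650/539) = 0.02135.
Independent samples: SE of the difference = √(SE₁² + SE₂²) = √(0.0002238016 + 0.0004558225) = 0.02607.
z* for 90% confidence is 1.645, so the margin of error is 1.645 × 0.02607 = 0.04289.
Point estimate p̂₁ − p̂₂ = 0.6900 − 0.4350 = 0.2550.
0.2550 ± 0.04289 → (0.2121, 0.2979).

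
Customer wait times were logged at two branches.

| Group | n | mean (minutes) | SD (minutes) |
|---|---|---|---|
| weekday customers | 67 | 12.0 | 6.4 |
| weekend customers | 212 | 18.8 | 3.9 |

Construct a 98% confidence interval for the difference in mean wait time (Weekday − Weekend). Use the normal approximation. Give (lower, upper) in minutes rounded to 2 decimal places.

Per-group SEs: s₁/√n₁ = 6.4/√67 = 0.7819, s₂/√n₂ = 3.9/√212 = 0.2679.
Unpooled SE of the difference: √(0.61136761 + 0.07177041) = 0.8265.
Margin of error = z* · SE = 2.326 × 0.8265 = 1.9224.
x̄₁ − x̄₂ = 12.0 − 18.8 = -6.8000.
CI: -6.8000 ± 1.9224 = (-8.72, -4.88).

(-8.72, -4.88)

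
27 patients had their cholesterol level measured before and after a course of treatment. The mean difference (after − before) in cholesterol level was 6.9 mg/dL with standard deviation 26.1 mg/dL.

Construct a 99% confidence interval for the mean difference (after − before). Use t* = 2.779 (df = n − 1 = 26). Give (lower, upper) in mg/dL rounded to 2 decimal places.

(-7.06, 20.86)

This is a matched-pairs design, so SE = s_d/√n = 26.1/√27 = 5.0229.
Margin = 2.779 × 5.0229 = 13.9586; the interval is 6.9 ± 13.9586 = (-7.06, 20.86).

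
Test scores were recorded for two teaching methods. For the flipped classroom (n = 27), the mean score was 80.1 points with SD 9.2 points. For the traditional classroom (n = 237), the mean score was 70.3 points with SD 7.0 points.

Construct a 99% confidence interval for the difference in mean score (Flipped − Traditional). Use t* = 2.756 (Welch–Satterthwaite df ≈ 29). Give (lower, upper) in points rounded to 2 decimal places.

(4.76, 14.84)

Standard errors of each mean: 9.2/√27 = 1.7705 and 7.0/√237 = 0.4547.
SE(x̄₁ − x̄₂) = √(1.7705² + 0.4547²) = 1.8280 for independent samples with unequal variances.
With t* = 2.756, the margin is 2.756 × 1.8280 = 5.0380.
x̄₁ − x̄₂ = 80.1 − 70.3 = 9.8000; the interval is 9.8000 ± 5.0380 = (4.76, 14.84).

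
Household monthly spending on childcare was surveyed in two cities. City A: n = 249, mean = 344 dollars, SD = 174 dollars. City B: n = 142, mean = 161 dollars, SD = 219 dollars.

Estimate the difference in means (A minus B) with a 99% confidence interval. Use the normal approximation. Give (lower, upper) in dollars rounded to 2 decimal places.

(127.79, 238.21)

Per-group SEs: s₁/√n₁ = 174/√249 = 11.0268, s₂/√n₂ = 219/√142 = 18.3781.
Unpooled SE of the difference: √(121.59031824 + 337.75455961) = 21.4323.
Margin of error = z* · SE = 2.576 × 21.4323 = 55.2096.
x̄₁ − x̄₂ = 344 − 161 = 183.0000.
CI: 183.0000 ± 55.2096 = (127.79, 238.21).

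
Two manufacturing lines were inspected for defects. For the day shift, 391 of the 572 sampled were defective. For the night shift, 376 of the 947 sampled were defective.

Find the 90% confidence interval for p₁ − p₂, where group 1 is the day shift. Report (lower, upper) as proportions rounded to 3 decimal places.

p̂₁ = 391/572 = 0.6836 and p̂₂ = 376/947 = 0.3970.
SE₁ = √(p̂₁(1−p̂₁)/n₁) = √(0.6836·0.3164/572) = 0.01945; SE₂ = √(0.3970·0.6030/947) = 0.01590.
Independent samples: SE of the difference = √(SE₁² + SE₂²) = √(0.0003783025 + 0.00025281) = 0.02512.
z* for 90% confidence is 1.645, so the margin of error is 1.645 × 0.02512 = 0.04132.
Point estimate p̂₁ − p̂₂ = 0.6836 − 0.3970 = 0.2866.
0.2866 ± 0.04132 → (0.245, 0.328).

(0.245, 0.328)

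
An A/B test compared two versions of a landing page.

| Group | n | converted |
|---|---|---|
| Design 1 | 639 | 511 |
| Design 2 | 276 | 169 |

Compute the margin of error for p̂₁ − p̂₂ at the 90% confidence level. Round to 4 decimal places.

First, p̂₁ = 511/639 = 0.7997; p̂₂ = 169/276 = 0.6123.
The two standard errors are √(0.7997×0.2003/639) = 0.01583 and √(0.6123×0.3877/276) = 0.02933.
Because the samples are independent, SE_diff = √(0.01583² + 0.02933²) = 0.03333.
Using z* = 1.645 for 90%, ME = 1.645 × 0.03333 = 0.05483.

0.0548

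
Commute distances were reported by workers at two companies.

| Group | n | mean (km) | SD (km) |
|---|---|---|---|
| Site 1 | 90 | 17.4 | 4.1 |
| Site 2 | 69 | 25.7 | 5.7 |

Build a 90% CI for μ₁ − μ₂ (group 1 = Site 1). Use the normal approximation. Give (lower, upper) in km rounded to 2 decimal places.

(-9.63, -6.97)

Standard errors of each mean: 4.1/√90 = 0.4322 and 5.7/√69 = 0.6862.
SE(x̄₁ − x̄₂) = √(0.4322² + 0.6862²) = 0.8110 for independent samples with unequal variances.
With z* = 1.645, the margin is 1.645 × 0.8110 = 1.3341.
x̄₁ − x̄₂ = 17.4 − 25.7 = -8.3000; the interval is -8.3000 ± 1.3341 = (-9.63, -6.97).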